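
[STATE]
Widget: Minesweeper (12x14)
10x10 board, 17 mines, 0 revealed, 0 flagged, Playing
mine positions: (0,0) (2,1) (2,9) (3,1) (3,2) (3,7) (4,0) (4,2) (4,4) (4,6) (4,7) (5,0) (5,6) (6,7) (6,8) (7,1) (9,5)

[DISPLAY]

■■■■■■■■■■  
■■■■■■■■■■  
■■■■■■■■■■  
■■■■■■■■■■  
■■■■■■■■■■  
■■■■■■■■■■  
■■■■■■■■■■  
■■■■■■■■■■  
■■■■■■■■■■  
■■■■■■■■■■  
            
            
            
            


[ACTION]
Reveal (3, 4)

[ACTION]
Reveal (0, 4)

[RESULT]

■1          
■21     11  
■■31  112■  
■■■3123■■■  
■■■■■■■■■■  
■■■■■■■■■■  
■■■■■■■■■■  
■■■■■■■■■■  
■■■■■■■■■■  
■■■■■■■■■■  
            
            
            
            


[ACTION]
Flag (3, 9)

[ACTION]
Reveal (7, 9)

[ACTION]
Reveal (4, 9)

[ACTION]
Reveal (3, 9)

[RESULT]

■1          
■21     11  
■■31  112■  
■■■3123■31  
■■■■■■■■2   
■■■■■■■■31  
■■■■■■■■■■  
■■■■■■■■■1  
■■■■■■■■■■  
■■■■■■■■■■  
            
            
            
            


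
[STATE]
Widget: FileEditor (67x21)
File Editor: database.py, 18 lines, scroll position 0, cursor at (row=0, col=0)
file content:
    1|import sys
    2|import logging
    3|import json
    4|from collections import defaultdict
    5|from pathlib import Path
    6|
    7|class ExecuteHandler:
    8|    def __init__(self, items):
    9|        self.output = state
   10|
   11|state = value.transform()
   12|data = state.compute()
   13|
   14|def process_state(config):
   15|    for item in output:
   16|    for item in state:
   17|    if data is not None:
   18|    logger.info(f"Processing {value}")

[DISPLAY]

█mport sys                                                        ▲
import logging                                                    █
import json                                                       ░
from collections import defaultdict                               ░
from pathlib import Path                                          ░
                                                                  ░
class ExecuteHandler:                                             ░
    def __init__(self, items):                                    ░
        self.output = state                                       ░
                                                                  ░
state = value.transform()                                         ░
data = state.compute()                                            ░
                                                                  ░
def process_state(config):                                        ░
    for item in output:                                           ░
    for item in state:                                            ░
    if data is not None:                                          ░
    logger.info(f"Processing {value}")                            ░
                                                                  ░
                                                                  ░
                                                                  ▼


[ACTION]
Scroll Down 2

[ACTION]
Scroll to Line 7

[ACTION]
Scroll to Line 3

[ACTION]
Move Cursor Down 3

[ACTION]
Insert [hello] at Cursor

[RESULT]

import sys                                                        ▲
import logging                                                    █
import json                                                       ░
hello█rom collections import defaultdict                          ░
from pathlib import Path                                          ░
                                                                  ░
class ExecuteHandler:                                             ░
    def __init__(self, items):                                    ░
        self.output = state                                       ░
                                                                  ░
state = value.transform()                                         ░
data = state.compute()                                            ░
                                                                  ░
def process_state(config):                                        ░
    for item in output:                                           ░
    for item in state:                                            ░
    if data is not None:                                          ░
    logger.info(f"Processing {value}")                            ░
                                                                  ░
                                                                  ░
                                                                  ▼


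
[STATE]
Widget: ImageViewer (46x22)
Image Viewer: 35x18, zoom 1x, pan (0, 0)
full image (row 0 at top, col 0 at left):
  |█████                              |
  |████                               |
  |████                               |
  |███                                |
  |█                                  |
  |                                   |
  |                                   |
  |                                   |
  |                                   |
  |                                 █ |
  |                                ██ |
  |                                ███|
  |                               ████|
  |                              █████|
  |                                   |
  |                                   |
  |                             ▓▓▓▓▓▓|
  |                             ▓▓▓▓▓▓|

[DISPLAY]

█████                                         
████                                          
████                                          
███                                           
█                                             
                                              
                                              
                                              
                                              
                                 █            
                                ██            
                                ███           
                               ████           
                              █████           
                                              
                                              
                             ▓▓▓▓▓▓           
                             ▓▓▓▓▓▓           
                                              
                                              
                                              
                                              


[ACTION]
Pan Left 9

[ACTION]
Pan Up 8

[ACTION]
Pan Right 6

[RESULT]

                                              
                                              
                                              
                                              
                                              
                                              
                                              
                                              
                                              
                           █                  
                          ██                  
                          ███                 
                         ████                 
                        █████                 
                                              
                                              
                       ▓▓▓▓▓▓                 
                       ▓▓▓▓▓▓                 
                                              
                                              
                                              
                                              


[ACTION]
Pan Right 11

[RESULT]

                                              
                                              
                                              
                                              
                                              
                                              
                                              
                                              
                                              
                █                             
               ██                             
               ███                            
              ████                            
             █████                            
                                              
                                              
            ▓▓▓▓▓▓                            
            ▓▓▓▓▓▓                            
                                              
                                              
                                              
                                              


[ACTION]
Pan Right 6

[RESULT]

                                              
                                              
                                              
                                              
                                              
                                              
                                              
                                              
                                              
          █                                   
         ██                                   
         ███                                  
        ████                                  
       █████                                  
                                              
                                              
      ▓▓▓▓▓▓                                  
      ▓▓▓▓▓▓                                  
                                              
                                              
                                              
                                              


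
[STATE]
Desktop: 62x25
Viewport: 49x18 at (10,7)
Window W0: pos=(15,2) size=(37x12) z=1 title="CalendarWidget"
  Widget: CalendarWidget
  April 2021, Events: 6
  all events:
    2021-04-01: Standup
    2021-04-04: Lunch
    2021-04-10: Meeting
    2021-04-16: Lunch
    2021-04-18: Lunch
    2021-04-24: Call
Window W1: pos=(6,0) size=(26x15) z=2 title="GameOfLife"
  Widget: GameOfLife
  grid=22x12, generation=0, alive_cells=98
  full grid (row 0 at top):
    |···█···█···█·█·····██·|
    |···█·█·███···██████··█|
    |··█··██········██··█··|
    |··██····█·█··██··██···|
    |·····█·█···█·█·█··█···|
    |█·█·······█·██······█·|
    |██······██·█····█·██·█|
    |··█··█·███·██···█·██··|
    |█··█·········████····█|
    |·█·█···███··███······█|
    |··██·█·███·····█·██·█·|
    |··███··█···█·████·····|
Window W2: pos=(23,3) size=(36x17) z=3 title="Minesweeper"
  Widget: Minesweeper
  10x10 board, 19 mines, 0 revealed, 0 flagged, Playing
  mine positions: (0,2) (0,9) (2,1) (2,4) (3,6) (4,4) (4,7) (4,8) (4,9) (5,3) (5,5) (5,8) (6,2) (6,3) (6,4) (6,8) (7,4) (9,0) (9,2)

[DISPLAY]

··█·█···█·█·█┃■■■■■■■■■■                        ┃
·······█·██··┃■■■■■■■■■■                        ┃
·····██·█····┃■■■■■■■■■■                        ┃
··█·███·██···┃■■■■■■■■■■                        ┃
█·········███┃■■■■■■■■■■                        ┃
█···███··███·┃■■■■■■■■■■                        ┃
█·█·███·····█┃■■■■■■■■■■                        ┃
━━━━━━━━━━━━━┃■■■■■■■■■■                        ┃
             ┃■■■■■■■■■■                        ┃
             ┃                                  ┃
             ┃                                  ┃
             ┃                                  ┃
             ┗━━━━━━━━━━━━━━━━━━━━━━━━━━━━━━━━━━┛
                                                 
                                                 
                                                 
                                                 
                                                 


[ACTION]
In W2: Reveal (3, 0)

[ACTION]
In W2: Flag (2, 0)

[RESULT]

··█·█···█·█·█┃■■■■■■■■■■                        ┃
·······█·██··┃⚑■■■■■■■■■                        ┃
·····██·█····┃1■■■■■■■■■                        ┃
··█·███·██···┃■■■■■■■■■■                        ┃
█·········███┃■■■■■■■■■■                        ┃
█···███··███·┃■■■■■■■■■■                        ┃
█·█·███·····█┃■■■■■■■■■■                        ┃
━━━━━━━━━━━━━┃■■■■■■■■■■                        ┃
             ┃■■■■■■■■■■                        ┃
             ┃                                  ┃
             ┃                                  ┃
             ┃                                  ┃
             ┗━━━━━━━━━━━━━━━━━━━━━━━━━━━━━━━━━━┛
                                                 
                                                 
                                                 
                                                 
                                                 


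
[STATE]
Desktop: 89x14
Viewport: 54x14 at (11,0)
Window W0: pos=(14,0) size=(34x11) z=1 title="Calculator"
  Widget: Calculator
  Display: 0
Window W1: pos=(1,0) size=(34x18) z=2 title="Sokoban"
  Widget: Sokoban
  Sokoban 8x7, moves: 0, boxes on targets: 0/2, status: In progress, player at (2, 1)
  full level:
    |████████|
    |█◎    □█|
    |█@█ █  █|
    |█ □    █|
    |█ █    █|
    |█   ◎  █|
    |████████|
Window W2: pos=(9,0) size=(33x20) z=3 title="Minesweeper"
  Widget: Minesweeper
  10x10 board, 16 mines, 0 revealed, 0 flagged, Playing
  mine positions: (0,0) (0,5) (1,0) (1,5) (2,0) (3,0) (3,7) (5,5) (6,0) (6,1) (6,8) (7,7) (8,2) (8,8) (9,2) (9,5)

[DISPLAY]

━━━━━━━━━━━━━━━━━━━━━━━━━━━━━━┓━━━━━┓                 
Minesweeper                   ┃     ┃                 
──────────────────────────────┨─────┨                 
■■■■■■■■■                     ┃    0┃                 
■■■■■■■■■                     ┃     ┃                 
■■■■■■■■■                     ┃     ┃                 
■■■■■■■■■                     ┃     ┃                 
■■■■■■■■■                     ┃     ┃                 
■■■■■■■■■                     ┃     ┃                 
■■■■■■■■■                     ┃     ┃                 
■■■■■■■■■                     ┃━━━━━┛                 
■■■■■■■■■                     ┃                       
■■■■■■■■■                     ┃                       
                              ┃                       


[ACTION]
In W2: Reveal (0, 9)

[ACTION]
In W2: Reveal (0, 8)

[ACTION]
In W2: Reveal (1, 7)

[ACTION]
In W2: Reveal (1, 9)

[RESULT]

━━━━━━━━━━━━━━━━━━━━━━━━━━━━━━┓━━━━━┓                 
Minesweeper                   ┃     ┃                 
──────────────────────────────┨─────┨                 
■■■■■2                        ┃    0┃                 
■■■■■2                        ┃     ┃                 
■■■■■211                      ┃     ┃                 
■■■■■■■1                      ┃     ┃                 
■■■■■■■1                      ┃     ┃                 
■■■■■■■11                     ┃     ┃                 
■■■■■■■■■                     ┃     ┃                 
■■■■■■■■■                     ┃━━━━━┛                 
■■■■■■■■■                     ┃                       
■■■■■■■■■                     ┃                       
                              ┃                       


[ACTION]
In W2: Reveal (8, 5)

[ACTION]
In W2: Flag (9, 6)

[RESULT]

━━━━━━━━━━━━━━━━━━━━━━━━━━━━━━┓━━━━━┓                 
Minesweeper                   ┃     ┃                 
──────────────────────────────┨─────┨                 
■■■■■2                        ┃    0┃                 
■■■■■2                        ┃     ┃                 
■■■■■211                      ┃     ┃                 
■■■■■■■1                      ┃     ┃                 
■■■■■■■1                      ┃     ┃                 
■■■■■■■11                     ┃     ┃                 
■■■■■■■■■                     ┃     ┃                 
■■■■■■■■■                     ┃━━━━━┛                 
■■■■1■■■■                     ┃                       
■■■■■⚑■■■                     ┃                       
                              ┃                       


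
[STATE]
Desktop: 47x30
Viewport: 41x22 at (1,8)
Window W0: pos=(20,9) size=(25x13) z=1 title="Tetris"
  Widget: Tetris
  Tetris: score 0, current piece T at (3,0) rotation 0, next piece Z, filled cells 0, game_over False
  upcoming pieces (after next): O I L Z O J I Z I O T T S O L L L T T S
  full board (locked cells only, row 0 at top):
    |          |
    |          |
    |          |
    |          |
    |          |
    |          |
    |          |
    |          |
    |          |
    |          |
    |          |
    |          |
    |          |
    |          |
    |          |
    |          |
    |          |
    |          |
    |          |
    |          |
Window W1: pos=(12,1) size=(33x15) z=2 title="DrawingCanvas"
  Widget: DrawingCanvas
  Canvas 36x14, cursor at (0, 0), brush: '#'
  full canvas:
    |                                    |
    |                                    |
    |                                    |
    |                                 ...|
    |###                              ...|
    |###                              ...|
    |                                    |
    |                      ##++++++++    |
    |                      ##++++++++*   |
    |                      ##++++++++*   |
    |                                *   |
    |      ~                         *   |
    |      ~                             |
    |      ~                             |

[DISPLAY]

           ┃###                          
           ┃###                          
           ┃                             
           ┃                      ##+++++
           ┃                      ##+++++
           ┃                      ##+++++
           ┃                             
           ┗━━━━━━━━━━━━━━━━━━━━━━━━━━━━━
                   ┃          │          
                   ┃          │          
                   ┃          │Score:    
                   ┃          │0         
                   ┃          │          
                   ┗━━━━━━━━━━━━━━━━━━━━━
                                         
                                         
                                         
                                         
                                         
                                         
                                         
                                         


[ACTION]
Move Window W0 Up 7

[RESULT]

           ┃###                          
           ┃###                          
           ┃                             
           ┃                      ##+++++
           ┃                      ##+++++
           ┃                      ##+++++
           ┃                             
           ┗━━━━━━━━━━━━━━━━━━━━━━━━━━━━━
                                         
                                         
                                         
                                         
                                         
                                         
                                         
                                         
                                         
                                         
                                         
                                         
                                         
                                         


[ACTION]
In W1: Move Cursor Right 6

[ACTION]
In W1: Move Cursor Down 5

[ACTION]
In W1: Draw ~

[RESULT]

           ┃###                          
           ┃###   ~                      
           ┃                             
           ┃                      ##+++++
           ┃                      ##+++++
           ┃                      ##+++++
           ┃                             
           ┗━━━━━━━━━━━━━━━━━━━━━━━━━━━━━
                                         
                                         
                                         
                                         
                                         
                                         
                                         
                                         
                                         
                                         
                                         
                                         
                                         
                                         


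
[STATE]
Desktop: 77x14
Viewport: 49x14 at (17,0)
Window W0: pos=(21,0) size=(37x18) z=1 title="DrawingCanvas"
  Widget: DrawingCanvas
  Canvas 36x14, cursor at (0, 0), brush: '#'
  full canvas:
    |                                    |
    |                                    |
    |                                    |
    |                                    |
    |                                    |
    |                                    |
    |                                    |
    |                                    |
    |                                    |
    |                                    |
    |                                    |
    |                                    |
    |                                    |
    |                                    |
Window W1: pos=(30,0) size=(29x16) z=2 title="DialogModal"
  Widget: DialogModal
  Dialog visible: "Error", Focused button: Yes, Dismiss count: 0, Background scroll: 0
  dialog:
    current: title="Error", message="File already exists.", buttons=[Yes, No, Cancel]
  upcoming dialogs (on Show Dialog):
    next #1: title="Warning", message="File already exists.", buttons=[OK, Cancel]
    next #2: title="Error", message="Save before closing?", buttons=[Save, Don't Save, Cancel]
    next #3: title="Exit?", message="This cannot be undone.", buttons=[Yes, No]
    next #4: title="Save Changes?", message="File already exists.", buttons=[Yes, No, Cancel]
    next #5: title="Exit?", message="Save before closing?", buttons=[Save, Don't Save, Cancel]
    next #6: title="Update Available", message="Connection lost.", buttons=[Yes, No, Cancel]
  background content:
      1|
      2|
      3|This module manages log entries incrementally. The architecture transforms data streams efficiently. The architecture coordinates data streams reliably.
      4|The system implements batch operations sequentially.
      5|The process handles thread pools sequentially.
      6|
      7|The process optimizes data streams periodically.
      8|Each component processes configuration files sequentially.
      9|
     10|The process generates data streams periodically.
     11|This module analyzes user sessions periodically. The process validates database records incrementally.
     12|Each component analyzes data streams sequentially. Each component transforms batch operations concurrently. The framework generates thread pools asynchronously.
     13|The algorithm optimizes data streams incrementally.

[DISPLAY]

    ┏━━━━━━━━┏━━━━━━━━━━━━━━━━━━━━━━━━━━━┓       
    ┃ Drawing┃ DialogModal               ┃       
    ┠────────┠───────────────────────────┨       
    ┃+       ┃                           ┃       
    ┃        ┃                           ┃       
    ┃        ┃This module manages log ent┃       
    ┃        ┃Th┌─────────────────────┐ch┃       
    ┃        ┃Th│        Error        │d ┃       
    ┃        ┃  │ File already exists.│  ┃       
    ┃        ┃Th│ [Yes]  No   Cancel  │a ┃       
    ┃        ┃Ea└─────────────────────┘co┃       
    ┃        ┃                           ┃       
    ┃        ┃The process generates data ┃       
    ┃        ┃This module analyzes user s┃       


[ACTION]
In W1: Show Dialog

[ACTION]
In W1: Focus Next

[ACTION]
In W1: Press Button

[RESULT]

    ┏━━━━━━━━┏━━━━━━━━━━━━━━━━━━━━━━━━━━━┓       
    ┃ Drawing┃ DialogModal               ┃       
    ┠────────┠───────────────────────────┨       
    ┃+       ┃                           ┃       
    ┃        ┃                           ┃       
    ┃        ┃This module manages log ent┃       
    ┃        ┃The system implements batch┃       
    ┃        ┃The process handles thread ┃       
    ┃        ┃                           ┃       
    ┃        ┃The process optimizes data ┃       
    ┃        ┃Each component processes co┃       
    ┃        ┃                           ┃       
    ┃        ┃The process generates data ┃       
    ┃        ┃This module analyzes user s┃       


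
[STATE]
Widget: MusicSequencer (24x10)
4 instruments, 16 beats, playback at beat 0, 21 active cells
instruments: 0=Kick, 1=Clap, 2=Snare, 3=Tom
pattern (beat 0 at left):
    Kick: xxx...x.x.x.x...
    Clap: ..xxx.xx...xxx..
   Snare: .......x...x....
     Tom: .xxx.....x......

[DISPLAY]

      ▼123456789012345  
  Kick███···█·█·█·█···  
  Clap··███·██···███··  
 Snare·······█···█····  
   Tom·███·····█······  
                        
                        
                        
                        
                        


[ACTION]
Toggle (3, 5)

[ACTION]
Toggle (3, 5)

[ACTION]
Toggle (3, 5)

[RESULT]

      ▼123456789012345  
  Kick███···█·█·█·█···  
  Clap··███·██···███··  
 Snare·······█···█····  
   Tom·███·█···█······  
                        
                        
                        
                        
                        


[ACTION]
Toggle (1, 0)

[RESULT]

      ▼123456789012345  
  Kick███···█·█·█·█···  
  Clap█·███·██···███··  
 Snare·······█···█····  
   Tom·███·█···█······  
                        
                        
                        
                        
                        


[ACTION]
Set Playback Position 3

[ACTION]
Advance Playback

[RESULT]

      0123▼56789012345  
  Kick███···█·█·█·█···  
  Clap█·███·██···███··  
 Snare·······█···█····  
   Tom·███·█···█······  
                        
                        
                        
                        
                        


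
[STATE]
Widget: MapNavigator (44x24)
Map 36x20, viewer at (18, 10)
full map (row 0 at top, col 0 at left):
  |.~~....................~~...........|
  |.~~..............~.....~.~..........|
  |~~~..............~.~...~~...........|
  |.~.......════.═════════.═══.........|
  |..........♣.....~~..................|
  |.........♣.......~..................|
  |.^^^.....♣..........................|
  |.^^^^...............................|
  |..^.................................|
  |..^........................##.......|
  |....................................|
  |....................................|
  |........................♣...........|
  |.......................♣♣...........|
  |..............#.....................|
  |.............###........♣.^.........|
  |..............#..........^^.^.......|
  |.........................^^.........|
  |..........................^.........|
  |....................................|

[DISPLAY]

                                            
                                            
    .~~....................~~...........    
    .~~..............~.....~.~..........    
    ~~~..............~.~...~~...........    
    .~.......════.═════════.═══.........    
    ..........♣.....~~..................    
    .........♣.......~..................    
    .^^^.....♣..........................    
    .^^^^...............................    
    ..^.................................    
    ..^........................##.......    
    ..................@.................    
    ....................................    
    ........................♣...........    
    .......................♣♣...........    
    ..............#.....................    
    .............###........♣.^.........    
    ..............#..........^^.^.......    
    .........................^^.........    
    ..........................^.........    
    ....................................    
                                            
                                            


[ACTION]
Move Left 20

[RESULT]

                                            
                                            
                      .~~...................
                      .~~..............~....
                      ~~~..............~.~..
                      .~.......════.════════
                      ..........♣.....~~....
                      .........♣.......~....
                      .^^^.....♣............
                      .^^^^.................
                      ..^...................
                      ..^...................
                      @.....................
                      ......................
                      ......................
                      ......................
                      ..............#.......
                      .............###......
                      ..............#.......
                      ......................
                      ......................
                      ......................
                                            
                                            


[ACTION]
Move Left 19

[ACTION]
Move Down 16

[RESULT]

                      .^^^^.................
                      ..^...................
                      ..^...................
                      ......................
                      ......................
                      ......................
                      ......................
                      ..............#.......
                      .............###......
                      ..............#.......
                      ......................
                      ......................
                      @.....................
                                            
                                            
                                            
                                            
                                            
                                            
                                            
                                            
                                            
                                            
                                            


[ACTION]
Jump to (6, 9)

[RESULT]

                                            
                                            
                                            
                .~~....................~~...
                .~~..............~.....~.~..
                ~~~..............~.~...~~...
                .~.......════.═════════.═══.
                ..........♣.....~~..........
                .........♣.......~..........
                .^^^.....♣..................
                .^^^^.......................
                ..^.........................
                ..^...@....................#
                ............................
                ............................
                ........................♣...
                .......................♣♣...
                ..............#.............
                .............###........♣.^.
                ..............#..........^^.
                .........................^^.
                ..........................^.
                ............................
                                            


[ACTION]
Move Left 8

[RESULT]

                                            
                                            
                                            
                      .~~...................
                      .~~..............~....
                      ~~~..............~.~..
                      .~.......════.════════
                      ..........♣.....~~....
                      .........♣.......~....
                      .^^^.....♣............
                      .^^^^.................
                      ..^...................
                      @.^...................
                      ......................
                      ......................
                      ......................
                      ......................
                      ..............#.......
                      .............###......
                      ..............#.......
                      ......................
                      ......................
                      ......................
                                            


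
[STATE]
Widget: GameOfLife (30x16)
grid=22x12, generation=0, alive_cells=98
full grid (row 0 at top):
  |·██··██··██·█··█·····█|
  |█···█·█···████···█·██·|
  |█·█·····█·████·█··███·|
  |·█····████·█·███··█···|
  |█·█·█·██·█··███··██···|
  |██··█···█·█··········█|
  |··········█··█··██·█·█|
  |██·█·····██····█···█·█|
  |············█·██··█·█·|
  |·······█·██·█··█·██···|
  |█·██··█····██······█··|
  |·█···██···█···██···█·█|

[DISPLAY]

Gen: 0                        
·██··██··██·█··█·····█        
█···█·█···████···█·██·        
█·█·····█·████·█··███·        
·█····████·█·███··█···        
█·█·█·██·█··███··██···        
██··█···█·█··········█        
··········█··█··██·█·█        
██·█·····██····█···█·█        
············█·██··█·█·        
·······█·██·█··█·██···        
█·██··█····██······█··        
·█···██···█···██···█·█        
                              
                              
                              


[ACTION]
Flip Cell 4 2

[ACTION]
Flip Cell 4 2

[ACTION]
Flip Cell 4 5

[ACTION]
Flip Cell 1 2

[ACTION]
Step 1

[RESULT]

Gen: 1                        
·███·██··██·██······█·        
█·█···██········█····█        
█·██·██·█······███··█·        
█·██···········██·····        
█·███······██··█·██···        
██·██·███·███·█·█···█·        
··█·······██····█·█··█        
·········███·█·█·█·█·█        
········█····███·██·█·        
··········█·█·█████···        
·██··███·█··█████··██·        
·██··██····█········█·        
                              
                              
                              


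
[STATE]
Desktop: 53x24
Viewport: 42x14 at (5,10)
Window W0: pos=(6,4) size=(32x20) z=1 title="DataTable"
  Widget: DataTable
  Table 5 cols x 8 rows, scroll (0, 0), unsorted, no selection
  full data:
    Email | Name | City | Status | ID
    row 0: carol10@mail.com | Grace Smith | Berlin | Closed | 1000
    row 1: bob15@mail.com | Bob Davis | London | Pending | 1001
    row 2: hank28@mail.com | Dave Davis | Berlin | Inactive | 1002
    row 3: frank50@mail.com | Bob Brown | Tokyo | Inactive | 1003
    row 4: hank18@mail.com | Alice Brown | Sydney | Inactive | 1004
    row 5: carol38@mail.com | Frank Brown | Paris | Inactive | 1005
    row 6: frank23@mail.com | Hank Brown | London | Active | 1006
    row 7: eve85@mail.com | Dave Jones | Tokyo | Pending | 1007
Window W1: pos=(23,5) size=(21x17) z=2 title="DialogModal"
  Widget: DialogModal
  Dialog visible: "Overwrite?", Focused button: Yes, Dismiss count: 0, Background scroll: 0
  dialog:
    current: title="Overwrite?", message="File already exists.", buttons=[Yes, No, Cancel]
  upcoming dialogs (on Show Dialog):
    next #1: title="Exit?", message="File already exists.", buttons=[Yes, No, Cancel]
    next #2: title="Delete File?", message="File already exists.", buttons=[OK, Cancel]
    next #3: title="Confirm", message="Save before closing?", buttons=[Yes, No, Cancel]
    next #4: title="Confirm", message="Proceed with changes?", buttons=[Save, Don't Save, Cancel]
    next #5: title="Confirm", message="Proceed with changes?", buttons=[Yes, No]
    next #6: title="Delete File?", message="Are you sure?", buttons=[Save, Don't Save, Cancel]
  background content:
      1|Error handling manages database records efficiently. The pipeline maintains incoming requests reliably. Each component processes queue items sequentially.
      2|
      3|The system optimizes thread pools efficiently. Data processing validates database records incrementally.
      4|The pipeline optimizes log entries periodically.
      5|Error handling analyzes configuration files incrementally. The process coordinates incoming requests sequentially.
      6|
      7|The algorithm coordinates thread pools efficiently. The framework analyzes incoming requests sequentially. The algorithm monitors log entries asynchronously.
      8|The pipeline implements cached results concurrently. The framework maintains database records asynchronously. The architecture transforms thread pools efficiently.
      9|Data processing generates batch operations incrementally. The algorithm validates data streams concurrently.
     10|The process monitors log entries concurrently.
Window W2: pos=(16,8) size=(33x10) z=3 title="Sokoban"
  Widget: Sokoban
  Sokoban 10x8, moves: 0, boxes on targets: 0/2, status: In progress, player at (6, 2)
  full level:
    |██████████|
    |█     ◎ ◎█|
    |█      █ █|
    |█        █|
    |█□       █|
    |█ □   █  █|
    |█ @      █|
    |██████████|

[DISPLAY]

 ┃bob15@mai┠──────────────────────────────
 ┃hank28@ma┃██████████                    
 ┃frank50@m┃█     ◎ ◎█                    
 ┃hank18@ma┃█      █ █                    
 ┃carol38@m┃█        █                    
 ┃frank23@m┃█□       █                    
 ┃eve85@mai┃█ □   █  █                    
 ┃         ┗━━━━━━━━━━━━━━━━━━━━━━━━━━━━━━
 ┃                ┃                   ┃   
 ┃                ┃                   ┃   
 ┃                ┃                   ┃   
 ┃                ┗━━━━━━━━━━━━━━━━━━━┛   
 ┃                              ┃         
 ┗━━━━━━━━━━━━━━━━━━━━━━━━━━━━━━┛         


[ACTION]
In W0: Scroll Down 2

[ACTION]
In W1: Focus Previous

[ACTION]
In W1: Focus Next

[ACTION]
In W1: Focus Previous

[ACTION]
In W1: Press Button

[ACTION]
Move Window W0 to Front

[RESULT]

 ┃bob15@mail.com  │Bob Davis  │L┃─────────
 ┃hank28@mail.com │Dave Davis │B┃         
 ┃frank50@mail.com│Bob Brown  │T┃         
 ┃hank18@mail.com │Alice Brown│S┃         
 ┃carol38@mail.com│Frank Brown│P┃         
 ┃frank23@mail.com│Hank Brown │L┃         
 ┃eve85@mail.com  │Dave Jones │T┃         
 ┃                              ┃━━━━━━━━━
 ┃                              ┃     ┃   
 ┃                              ┃     ┃   
 ┃                              ┃     ┃   
 ┃                              ┃━━━━━┛   
 ┃                              ┃         
 ┗━━━━━━━━━━━━━━━━━━━━━━━━━━━━━━┛         
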